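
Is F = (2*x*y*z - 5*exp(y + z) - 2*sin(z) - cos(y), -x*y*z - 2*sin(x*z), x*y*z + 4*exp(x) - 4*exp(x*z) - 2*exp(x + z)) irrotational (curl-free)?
No, ∇×F = (x*(y + z + 2*cos(x*z)), 2*x*y - y*z + 4*z*exp(x*z) - 4*exp(x) + 2*exp(x + z) - 5*exp(y + z) - 2*cos(z), -2*x*z - y*z - 2*z*cos(x*z) + 5*exp(y + z) - sin(y))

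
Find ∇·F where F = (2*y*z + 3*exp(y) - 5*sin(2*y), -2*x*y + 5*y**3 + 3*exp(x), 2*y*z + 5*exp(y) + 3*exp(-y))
-2*x + 15*y**2 + 2*y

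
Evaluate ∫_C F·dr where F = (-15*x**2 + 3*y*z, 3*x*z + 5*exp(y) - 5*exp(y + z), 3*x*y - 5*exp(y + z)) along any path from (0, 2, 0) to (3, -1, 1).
-149 + 5*exp(-1)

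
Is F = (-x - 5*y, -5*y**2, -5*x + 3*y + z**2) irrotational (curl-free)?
No, ∇×F = (3, 5, 5)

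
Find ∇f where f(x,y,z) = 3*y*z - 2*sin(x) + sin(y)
(-2*cos(x), 3*z + cos(y), 3*y)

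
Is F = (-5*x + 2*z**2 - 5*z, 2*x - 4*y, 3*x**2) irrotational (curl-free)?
No, ∇×F = (0, -6*x + 4*z - 5, 2)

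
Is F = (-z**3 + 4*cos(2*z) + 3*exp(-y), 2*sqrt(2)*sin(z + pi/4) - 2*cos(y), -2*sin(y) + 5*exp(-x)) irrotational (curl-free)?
No, ∇×F = (-2*cos(y) - 2*sqrt(2)*cos(z + pi/4), -3*z**2 - 8*sin(2*z) + 5*exp(-x), 3*exp(-y))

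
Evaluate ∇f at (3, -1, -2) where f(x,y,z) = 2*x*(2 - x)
(-8, 0, 0)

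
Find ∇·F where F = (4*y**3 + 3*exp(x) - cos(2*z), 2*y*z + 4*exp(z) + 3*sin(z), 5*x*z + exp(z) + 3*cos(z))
5*x + 2*z + 3*exp(x) + exp(z) - 3*sin(z)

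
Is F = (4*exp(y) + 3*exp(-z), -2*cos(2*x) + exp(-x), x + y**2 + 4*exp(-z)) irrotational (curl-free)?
No, ∇×F = (2*y, -1 - 3*exp(-z), -4*exp(y) + 4*sin(2*x) - exp(-x))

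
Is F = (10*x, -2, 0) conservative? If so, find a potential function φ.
Yes, F is conservative. φ = 5*x**2 - 2*y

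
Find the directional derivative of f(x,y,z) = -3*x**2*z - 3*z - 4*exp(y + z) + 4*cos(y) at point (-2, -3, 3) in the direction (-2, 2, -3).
sqrt(17)*(-23 + 8*sin(3))/17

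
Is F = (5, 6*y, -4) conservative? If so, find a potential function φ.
Yes, F is conservative. φ = 5*x + 3*y**2 - 4*z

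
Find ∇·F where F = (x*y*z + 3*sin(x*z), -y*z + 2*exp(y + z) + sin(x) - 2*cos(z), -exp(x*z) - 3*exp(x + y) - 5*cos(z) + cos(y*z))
-x*exp(x*z) + y*z - y*sin(y*z) + 3*z*cos(x*z) - z + 2*exp(y + z) + 5*sin(z)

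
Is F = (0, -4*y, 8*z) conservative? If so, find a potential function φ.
Yes, F is conservative. φ = -2*y**2 + 4*z**2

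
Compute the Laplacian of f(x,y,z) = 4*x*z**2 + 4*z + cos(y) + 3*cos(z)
8*x - cos(y) - 3*cos(z)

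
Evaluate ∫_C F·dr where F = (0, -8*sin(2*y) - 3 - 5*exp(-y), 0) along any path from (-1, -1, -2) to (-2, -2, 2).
-5*E + 4*cos(4) - 4*cos(2) + 3 + 5*exp(2)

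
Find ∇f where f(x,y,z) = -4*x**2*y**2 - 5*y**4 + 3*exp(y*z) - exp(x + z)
(-8*x*y**2 - exp(x + z), -8*x**2*y - 20*y**3 + 3*z*exp(y*z), 3*y*exp(y*z) - exp(x + z))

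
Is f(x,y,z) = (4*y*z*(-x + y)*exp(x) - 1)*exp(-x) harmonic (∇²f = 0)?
No, ∇²f = 8*z - exp(-x)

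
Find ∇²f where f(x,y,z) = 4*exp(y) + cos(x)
4*exp(y) - cos(x)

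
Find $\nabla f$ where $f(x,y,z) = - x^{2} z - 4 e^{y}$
(-2*x*z, -4*exp(y), -x**2)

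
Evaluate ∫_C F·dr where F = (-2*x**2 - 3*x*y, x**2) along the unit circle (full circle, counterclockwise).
0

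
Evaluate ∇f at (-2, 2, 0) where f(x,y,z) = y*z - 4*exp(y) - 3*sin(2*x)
(-6*cos(4), -4*exp(2), 2)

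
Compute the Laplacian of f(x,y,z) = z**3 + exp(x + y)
6*z + 2*exp(x + y)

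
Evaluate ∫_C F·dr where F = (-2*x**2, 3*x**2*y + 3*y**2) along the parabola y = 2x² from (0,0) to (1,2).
34/3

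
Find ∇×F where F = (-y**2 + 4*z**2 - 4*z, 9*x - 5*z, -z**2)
(5, 8*z - 4, 2*y + 9)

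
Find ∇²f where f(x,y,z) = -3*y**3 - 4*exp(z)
-18*y - 4*exp(z)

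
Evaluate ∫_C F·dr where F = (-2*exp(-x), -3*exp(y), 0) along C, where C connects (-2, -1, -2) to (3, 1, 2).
(-2*exp(5) - 3*exp(4) + 2 + 3*exp(2))*exp(-3)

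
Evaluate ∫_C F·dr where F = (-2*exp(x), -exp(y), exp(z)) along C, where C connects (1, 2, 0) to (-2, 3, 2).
-exp(3) - 1 - 2*exp(-2) + 2*E + 2*exp(2)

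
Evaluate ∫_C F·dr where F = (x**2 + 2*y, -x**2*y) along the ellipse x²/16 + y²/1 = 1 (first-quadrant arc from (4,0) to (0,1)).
-76/3 - 2*pi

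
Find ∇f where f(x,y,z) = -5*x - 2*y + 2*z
(-5, -2, 2)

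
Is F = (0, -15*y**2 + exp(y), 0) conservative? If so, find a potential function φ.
Yes, F is conservative. φ = -5*y**3 + exp(y)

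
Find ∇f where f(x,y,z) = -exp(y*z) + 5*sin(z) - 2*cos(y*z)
(0, z*(-exp(y*z) + 2*sin(y*z)), -y*exp(y*z) + 2*y*sin(y*z) + 5*cos(z))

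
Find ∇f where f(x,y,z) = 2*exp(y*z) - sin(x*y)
(-y*cos(x*y), -x*cos(x*y) + 2*z*exp(y*z), 2*y*exp(y*z))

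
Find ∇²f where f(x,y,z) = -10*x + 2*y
0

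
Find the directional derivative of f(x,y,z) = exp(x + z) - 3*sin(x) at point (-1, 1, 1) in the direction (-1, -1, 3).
sqrt(11)*(3*cos(1) + 2)/11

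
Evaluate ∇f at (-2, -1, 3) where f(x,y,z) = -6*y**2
(0, 12, 0)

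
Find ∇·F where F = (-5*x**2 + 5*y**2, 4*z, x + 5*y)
-10*x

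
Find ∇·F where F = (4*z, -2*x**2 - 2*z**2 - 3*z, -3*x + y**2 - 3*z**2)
-6*z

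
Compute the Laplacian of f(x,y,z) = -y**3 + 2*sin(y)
-6*y - 2*sin(y)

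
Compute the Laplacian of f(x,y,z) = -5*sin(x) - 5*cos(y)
5*sin(x) + 5*cos(y)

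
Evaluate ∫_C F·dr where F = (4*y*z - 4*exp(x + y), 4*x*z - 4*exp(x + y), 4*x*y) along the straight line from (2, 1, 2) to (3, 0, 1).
-16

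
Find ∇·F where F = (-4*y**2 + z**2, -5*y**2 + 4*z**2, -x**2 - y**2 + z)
1 - 10*y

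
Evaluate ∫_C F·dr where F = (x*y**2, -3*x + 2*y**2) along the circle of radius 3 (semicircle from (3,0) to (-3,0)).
-27*pi/2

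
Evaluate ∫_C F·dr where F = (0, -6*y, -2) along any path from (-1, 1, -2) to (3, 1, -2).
0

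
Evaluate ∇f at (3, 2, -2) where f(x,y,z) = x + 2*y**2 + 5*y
(1, 13, 0)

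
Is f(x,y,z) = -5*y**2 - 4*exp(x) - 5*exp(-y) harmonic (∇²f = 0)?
No, ∇²f = -4*exp(x) - 10 - 5*exp(-y)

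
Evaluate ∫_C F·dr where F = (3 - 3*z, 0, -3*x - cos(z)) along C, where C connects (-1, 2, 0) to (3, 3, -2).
sin(2) + 30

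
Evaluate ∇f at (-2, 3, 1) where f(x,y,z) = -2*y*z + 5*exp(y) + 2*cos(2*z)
(0, -2 + 5*exp(3), -6 - 4*sin(2))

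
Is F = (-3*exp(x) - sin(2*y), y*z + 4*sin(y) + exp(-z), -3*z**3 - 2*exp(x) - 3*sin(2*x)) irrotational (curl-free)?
No, ∇×F = (-y + exp(-z), 2*exp(x) + 6*cos(2*x), 2*cos(2*y))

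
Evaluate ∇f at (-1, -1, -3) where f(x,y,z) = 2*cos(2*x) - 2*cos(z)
(4*sin(2), 0, -2*sin(3))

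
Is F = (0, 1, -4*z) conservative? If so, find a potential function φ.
Yes, F is conservative. φ = y - 2*z**2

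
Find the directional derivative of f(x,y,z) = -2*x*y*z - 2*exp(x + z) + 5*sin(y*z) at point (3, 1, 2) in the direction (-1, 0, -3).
sqrt(10)*(-15*cos(2) + 22 + 8*exp(5))/10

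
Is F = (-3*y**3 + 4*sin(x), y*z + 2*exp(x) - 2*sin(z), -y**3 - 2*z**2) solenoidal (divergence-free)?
No, ∇·F = -3*z + 4*cos(x)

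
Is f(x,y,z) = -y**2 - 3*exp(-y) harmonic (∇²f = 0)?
No, ∇²f = -2 - 3*exp(-y)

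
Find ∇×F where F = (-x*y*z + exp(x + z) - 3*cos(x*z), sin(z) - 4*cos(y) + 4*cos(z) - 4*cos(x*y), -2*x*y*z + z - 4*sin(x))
(-2*x*z + 4*sin(z) - cos(z), -x*y + 3*x*sin(x*z) + 2*y*z + exp(x + z) + 4*cos(x), x*z + 4*y*sin(x*y))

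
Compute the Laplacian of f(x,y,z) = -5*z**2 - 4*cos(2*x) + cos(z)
16*cos(2*x) - cos(z) - 10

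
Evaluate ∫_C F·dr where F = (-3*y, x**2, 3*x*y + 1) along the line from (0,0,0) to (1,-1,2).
7/6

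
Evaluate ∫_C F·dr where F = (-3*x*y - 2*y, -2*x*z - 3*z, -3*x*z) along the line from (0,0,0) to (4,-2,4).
28/3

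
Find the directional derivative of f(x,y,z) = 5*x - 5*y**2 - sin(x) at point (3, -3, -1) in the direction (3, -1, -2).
-3*sqrt(14)*(cos(3) + 5)/14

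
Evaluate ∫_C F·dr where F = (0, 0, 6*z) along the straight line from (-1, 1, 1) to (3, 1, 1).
0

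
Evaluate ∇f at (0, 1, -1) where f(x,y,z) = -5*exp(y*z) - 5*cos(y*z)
(0, 5*exp(-1) + 5*sin(1), -5*sin(1) - 5*exp(-1))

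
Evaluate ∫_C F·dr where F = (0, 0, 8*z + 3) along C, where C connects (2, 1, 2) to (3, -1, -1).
-21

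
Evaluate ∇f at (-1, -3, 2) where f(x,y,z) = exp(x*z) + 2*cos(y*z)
(2*exp(-2), 4*sin(6), -exp(-2) - 6*sin(6))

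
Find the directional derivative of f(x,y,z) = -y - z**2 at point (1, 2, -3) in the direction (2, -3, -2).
-9*sqrt(17)/17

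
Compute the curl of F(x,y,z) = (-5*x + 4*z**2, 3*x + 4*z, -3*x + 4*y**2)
(8*y - 4, 8*z + 3, 3)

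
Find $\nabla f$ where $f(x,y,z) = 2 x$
(2, 0, 0)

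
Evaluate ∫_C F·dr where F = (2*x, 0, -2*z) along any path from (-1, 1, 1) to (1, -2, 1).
0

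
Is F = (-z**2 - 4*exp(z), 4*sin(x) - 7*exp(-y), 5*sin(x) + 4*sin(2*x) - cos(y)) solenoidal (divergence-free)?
No, ∇·F = 7*exp(-y)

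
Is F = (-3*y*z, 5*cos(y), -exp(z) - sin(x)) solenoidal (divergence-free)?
No, ∇·F = -exp(z) - 5*sin(y)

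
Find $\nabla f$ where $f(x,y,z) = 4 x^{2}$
(8*x, 0, 0)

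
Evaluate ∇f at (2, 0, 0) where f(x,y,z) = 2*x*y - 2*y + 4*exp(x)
(4*exp(2), 2, 0)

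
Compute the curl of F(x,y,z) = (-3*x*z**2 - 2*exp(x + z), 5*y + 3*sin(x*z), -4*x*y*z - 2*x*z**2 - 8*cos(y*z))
(-4*x*z - 3*x*cos(x*z) + 8*z*sin(y*z), -6*x*z + 4*y*z + 2*z**2 - 2*exp(x + z), 3*z*cos(x*z))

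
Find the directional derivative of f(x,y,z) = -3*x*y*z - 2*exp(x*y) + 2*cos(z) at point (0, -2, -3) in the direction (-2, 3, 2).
4*sqrt(17)*(sin(3) + 7)/17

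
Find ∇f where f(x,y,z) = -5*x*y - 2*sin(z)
(-5*y, -5*x, -2*cos(z))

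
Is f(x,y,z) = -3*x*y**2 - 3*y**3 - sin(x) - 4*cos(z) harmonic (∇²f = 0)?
No, ∇²f = -6*x - 18*y + sin(x) + 4*cos(z)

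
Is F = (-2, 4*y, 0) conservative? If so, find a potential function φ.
Yes, F is conservative. φ = -2*x + 2*y**2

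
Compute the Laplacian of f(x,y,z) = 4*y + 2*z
0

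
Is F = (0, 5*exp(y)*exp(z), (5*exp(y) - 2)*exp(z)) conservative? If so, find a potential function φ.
Yes, F is conservative. φ = (5*exp(y) - 2)*exp(z)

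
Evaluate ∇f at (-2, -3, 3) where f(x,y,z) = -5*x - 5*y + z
(-5, -5, 1)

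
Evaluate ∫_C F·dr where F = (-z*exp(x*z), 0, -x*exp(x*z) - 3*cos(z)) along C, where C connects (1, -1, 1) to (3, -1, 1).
E - exp(3)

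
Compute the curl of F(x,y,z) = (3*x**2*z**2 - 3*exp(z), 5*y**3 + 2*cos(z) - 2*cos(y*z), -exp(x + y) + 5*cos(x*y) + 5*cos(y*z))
(-5*x*sin(x*y) - 2*y*sin(y*z) - 5*z*sin(y*z) - exp(x + y) + 2*sin(z), 6*x**2*z + 5*y*sin(x*y) - 3*exp(z) + exp(x + y), 0)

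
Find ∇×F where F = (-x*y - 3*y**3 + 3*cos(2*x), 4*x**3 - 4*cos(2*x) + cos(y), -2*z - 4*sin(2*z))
(0, 0, 12*x**2 + x + 9*y**2 + 8*sin(2*x))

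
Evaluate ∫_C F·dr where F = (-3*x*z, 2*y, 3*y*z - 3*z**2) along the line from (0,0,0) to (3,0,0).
0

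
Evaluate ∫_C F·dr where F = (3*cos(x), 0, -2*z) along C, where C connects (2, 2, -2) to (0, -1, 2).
-3*sin(2)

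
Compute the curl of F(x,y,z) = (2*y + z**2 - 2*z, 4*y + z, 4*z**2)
(-1, 2*z - 2, -2)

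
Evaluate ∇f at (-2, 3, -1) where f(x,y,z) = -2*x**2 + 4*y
(8, 4, 0)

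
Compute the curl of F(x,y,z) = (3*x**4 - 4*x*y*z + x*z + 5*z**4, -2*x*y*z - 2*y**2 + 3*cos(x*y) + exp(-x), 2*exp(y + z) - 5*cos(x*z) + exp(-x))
(2*x*y + 2*exp(y + z), -4*x*y + x + 20*z**3 - 5*z*sin(x*z) + exp(-x), 4*x*z - 2*y*z - 3*y*sin(x*y) - exp(-x))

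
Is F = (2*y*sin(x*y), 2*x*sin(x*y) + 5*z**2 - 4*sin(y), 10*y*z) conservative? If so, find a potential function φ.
Yes, F is conservative. φ = 5*y*z**2 + 4*cos(y) - 2*cos(x*y)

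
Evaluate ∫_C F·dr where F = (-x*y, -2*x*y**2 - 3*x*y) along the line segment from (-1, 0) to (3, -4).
176/3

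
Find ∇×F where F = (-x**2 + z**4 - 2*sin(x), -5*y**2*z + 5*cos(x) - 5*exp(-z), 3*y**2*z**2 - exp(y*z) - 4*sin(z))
(5*y**2 + 6*y*z**2 - z*exp(y*z) - 5*exp(-z), 4*z**3, -5*sin(x))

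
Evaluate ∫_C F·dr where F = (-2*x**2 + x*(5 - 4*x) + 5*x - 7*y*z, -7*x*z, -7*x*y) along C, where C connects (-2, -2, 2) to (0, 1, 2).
20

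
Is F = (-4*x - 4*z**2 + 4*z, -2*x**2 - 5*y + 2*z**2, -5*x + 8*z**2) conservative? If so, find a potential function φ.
No, ∇×F = (-4*z, 9 - 8*z, -4*x) ≠ 0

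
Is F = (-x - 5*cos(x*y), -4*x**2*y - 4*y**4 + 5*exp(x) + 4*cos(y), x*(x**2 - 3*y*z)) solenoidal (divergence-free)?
No, ∇·F = -4*x**2 - 3*x*y - 16*y**3 + 5*y*sin(x*y) - 4*sin(y) - 1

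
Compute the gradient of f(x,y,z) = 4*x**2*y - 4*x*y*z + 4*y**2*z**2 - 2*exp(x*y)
(2*y*(4*x - 2*z - exp(x*y)), 4*x**2 - 4*x*z - 2*x*exp(x*y) + 8*y*z**2, 4*y*(-x + 2*y*z))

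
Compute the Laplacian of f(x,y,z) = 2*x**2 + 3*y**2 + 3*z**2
16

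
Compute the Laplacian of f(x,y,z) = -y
0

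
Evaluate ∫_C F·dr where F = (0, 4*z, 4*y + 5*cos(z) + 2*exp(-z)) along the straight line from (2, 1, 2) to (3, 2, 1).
-5*sin(2) - 2*exp(-1) + 2*exp(-2) + 5*sin(1)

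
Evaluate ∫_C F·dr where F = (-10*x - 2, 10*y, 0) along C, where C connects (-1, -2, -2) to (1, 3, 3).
21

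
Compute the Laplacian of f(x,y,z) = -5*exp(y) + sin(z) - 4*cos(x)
-5*exp(y) - sin(z) + 4*cos(x)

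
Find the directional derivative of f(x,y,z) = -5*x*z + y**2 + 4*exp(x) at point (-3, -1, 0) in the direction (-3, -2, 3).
sqrt(22)*(-12 + 49*exp(3))*exp(-3)/22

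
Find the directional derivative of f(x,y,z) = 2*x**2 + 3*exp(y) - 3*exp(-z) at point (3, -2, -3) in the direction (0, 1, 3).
3*sqrt(10)*(1 + 3*exp(5))*exp(-2)/10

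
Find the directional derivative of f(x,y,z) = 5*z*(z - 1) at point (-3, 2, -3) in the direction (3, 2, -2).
70*sqrt(17)/17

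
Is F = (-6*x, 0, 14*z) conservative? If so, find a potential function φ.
Yes, F is conservative. φ = -3*x**2 + 7*z**2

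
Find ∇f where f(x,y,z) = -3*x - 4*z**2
(-3, 0, -8*z)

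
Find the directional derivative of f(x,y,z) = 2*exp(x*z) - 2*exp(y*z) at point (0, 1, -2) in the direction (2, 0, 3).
2*sqrt(13)*(-4*exp(2) - 3)*exp(-2)/13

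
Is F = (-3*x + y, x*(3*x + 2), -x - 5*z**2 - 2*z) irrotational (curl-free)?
No, ∇×F = (0, 1, 6*x + 1)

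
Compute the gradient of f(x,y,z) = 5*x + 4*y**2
(5, 8*y, 0)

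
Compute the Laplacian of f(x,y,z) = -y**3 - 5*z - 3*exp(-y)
-6*y - 3*exp(-y)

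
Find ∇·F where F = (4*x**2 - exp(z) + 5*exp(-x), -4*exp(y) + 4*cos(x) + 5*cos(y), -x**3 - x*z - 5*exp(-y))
7*x - 4*exp(y) - 5*sin(y) - 5*exp(-x)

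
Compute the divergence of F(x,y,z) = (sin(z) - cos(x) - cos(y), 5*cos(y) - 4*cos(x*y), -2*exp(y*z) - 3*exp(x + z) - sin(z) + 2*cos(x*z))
4*x*sin(x*y) - 2*x*sin(x*z) - 2*y*exp(y*z) - 3*exp(x + z) + sin(x) - 5*sin(y) - cos(z)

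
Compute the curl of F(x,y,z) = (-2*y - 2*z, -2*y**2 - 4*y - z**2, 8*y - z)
(2*z + 8, -2, 2)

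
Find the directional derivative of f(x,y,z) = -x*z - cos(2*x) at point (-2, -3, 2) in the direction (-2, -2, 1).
4*sin(4)/3 + 2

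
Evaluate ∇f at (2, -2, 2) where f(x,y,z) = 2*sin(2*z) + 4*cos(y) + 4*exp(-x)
(-4*exp(-2), 4*sin(2), 4*cos(4))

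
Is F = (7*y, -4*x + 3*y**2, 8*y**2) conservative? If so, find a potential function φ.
No, ∇×F = (16*y, 0, -11) ≠ 0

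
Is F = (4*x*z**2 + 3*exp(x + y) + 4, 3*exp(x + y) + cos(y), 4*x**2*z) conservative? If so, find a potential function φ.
Yes, F is conservative. φ = 2*x**2*z**2 + 4*x + 3*exp(x + y) + sin(y)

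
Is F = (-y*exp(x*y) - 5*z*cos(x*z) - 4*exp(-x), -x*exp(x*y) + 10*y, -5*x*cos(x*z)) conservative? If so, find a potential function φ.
Yes, F is conservative. φ = 5*y**2 - exp(x*y) - 5*sin(x*z) + 4*exp(-x)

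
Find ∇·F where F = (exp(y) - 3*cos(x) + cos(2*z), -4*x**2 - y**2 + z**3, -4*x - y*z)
-3*y + 3*sin(x)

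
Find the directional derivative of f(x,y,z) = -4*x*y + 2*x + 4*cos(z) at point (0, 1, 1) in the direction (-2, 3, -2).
4*sqrt(17)*(1 + 2*sin(1))/17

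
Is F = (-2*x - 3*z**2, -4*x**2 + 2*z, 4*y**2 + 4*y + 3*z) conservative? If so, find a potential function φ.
No, ∇×F = (8*y + 2, -6*z, -8*x) ≠ 0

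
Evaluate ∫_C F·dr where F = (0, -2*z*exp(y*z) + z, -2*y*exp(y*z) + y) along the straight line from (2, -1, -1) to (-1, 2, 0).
-3 + 2*E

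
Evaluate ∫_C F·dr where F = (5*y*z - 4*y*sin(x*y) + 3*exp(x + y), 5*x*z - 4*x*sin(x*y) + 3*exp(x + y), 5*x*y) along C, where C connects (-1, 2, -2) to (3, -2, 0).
-20 - 4*cos(2) + 4*cos(6)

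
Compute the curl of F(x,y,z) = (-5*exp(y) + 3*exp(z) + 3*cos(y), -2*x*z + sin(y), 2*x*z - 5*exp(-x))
(2*x, -2*z + 3*exp(z) - 5*exp(-x), -2*z + 5*exp(y) + 3*sin(y))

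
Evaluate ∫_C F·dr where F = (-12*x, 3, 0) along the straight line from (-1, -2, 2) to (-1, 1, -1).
9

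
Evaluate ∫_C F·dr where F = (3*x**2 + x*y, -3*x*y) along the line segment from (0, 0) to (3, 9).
-189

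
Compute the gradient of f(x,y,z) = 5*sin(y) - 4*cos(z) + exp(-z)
(0, 5*cos(y), 4*sin(z) - exp(-z))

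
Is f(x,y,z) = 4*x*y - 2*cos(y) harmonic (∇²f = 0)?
No, ∇²f = 2*cos(y)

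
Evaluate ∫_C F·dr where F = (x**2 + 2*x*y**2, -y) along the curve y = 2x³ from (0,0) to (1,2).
-2/3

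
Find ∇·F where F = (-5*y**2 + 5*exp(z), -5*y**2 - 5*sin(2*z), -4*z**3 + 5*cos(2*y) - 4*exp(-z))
-10*y - 12*z**2 + 4*exp(-z)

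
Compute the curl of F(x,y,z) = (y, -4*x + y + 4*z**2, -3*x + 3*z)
(-8*z, 3, -5)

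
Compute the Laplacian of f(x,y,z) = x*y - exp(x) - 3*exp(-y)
-exp(x) - 3*exp(-y)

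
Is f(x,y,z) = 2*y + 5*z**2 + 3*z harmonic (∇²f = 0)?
No, ∇²f = 10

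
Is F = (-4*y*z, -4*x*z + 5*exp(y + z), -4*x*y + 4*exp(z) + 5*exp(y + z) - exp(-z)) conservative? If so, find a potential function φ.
Yes, F is conservative. φ = -4*x*y*z + 4*exp(z) + 5*exp(y + z) + exp(-z)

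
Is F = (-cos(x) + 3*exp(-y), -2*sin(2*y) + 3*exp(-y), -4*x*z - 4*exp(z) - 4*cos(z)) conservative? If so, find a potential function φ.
No, ∇×F = (0, 4*z, 3*exp(-y)) ≠ 0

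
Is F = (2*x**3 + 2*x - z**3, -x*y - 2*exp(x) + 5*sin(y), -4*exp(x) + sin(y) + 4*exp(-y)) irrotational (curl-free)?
No, ∇×F = (cos(y) - 4*exp(-y), -3*z**2 + 4*exp(x), -y - 2*exp(x))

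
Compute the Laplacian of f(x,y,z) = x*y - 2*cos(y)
2*cos(y)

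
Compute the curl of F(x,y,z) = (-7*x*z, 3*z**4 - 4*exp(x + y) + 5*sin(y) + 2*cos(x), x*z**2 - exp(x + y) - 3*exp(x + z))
(-12*z**3 - exp(x + y), -7*x - z**2 + exp(x + y) + 3*exp(x + z), -4*exp(x + y) - 2*sin(x))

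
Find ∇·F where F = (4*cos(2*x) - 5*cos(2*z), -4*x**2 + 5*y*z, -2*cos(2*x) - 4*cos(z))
5*z - 8*sin(2*x) + 4*sin(z)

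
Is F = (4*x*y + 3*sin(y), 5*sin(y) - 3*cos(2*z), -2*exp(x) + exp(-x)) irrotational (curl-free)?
No, ∇×F = (-6*sin(2*z), sinh(x) + 3*cosh(x), -4*x - 3*cos(y))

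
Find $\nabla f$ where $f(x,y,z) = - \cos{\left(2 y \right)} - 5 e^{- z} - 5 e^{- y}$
(0, 2*sin(2*y) + 5*exp(-y), 5*exp(-z))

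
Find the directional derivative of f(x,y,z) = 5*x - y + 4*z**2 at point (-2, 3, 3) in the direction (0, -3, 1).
27*sqrt(10)/10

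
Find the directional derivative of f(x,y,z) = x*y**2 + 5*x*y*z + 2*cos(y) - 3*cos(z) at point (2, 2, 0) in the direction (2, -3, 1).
sqrt(14)*(2 + 3*sin(2))/7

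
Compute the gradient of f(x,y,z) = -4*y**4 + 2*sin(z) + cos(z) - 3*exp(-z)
(0, -16*y**3, -sin(z) + 2*cos(z) + 3*exp(-z))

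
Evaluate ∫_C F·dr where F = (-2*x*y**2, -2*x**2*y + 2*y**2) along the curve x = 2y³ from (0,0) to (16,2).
-3056/3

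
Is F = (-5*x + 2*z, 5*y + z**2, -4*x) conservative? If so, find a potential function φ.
No, ∇×F = (-2*z, 6, 0) ≠ 0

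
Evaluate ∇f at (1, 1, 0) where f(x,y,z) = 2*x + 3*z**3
(2, 0, 0)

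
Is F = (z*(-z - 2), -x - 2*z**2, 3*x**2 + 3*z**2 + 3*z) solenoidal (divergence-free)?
No, ∇·F = 6*z + 3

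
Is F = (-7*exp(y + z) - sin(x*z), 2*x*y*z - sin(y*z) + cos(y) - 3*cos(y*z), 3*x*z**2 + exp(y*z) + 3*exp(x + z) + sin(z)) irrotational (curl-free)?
No, ∇×F = (-2*x*y - 3*y*sin(y*z) + y*cos(y*z) + z*exp(y*z), -x*cos(x*z) - 3*z**2 - 3*exp(x + z) - 7*exp(y + z), 2*y*z + 7*exp(y + z))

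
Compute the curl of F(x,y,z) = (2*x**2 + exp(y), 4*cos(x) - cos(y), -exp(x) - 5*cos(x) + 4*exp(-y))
(-4*exp(-y), exp(x) - 5*sin(x), -exp(y) - 4*sin(x))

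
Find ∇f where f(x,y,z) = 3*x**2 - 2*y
(6*x, -2, 0)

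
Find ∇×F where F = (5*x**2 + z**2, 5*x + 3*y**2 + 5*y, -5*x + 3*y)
(3, 2*z + 5, 5)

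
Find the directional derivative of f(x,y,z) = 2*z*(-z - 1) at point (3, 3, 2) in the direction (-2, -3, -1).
5*sqrt(14)/7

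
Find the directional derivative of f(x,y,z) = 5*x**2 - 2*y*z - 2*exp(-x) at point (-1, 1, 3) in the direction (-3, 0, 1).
sqrt(10)*(14 - 3*E)/5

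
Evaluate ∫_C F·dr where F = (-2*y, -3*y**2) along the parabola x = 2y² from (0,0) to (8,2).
-88/3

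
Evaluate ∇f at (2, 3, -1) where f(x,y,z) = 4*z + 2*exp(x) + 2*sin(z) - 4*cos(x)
(4*sin(2) + 2*exp(2), 0, 2*cos(1) + 4)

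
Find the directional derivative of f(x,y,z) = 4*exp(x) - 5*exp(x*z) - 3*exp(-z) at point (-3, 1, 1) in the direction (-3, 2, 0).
3*sqrt(13)*exp(-3)/13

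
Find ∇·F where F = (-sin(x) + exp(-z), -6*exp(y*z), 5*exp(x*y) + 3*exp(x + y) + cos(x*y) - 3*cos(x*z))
3*x*sin(x*z) - 6*z*exp(y*z) - cos(x)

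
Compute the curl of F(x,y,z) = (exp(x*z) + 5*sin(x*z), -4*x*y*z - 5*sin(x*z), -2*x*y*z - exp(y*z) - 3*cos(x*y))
(4*x*y - 2*x*z + 3*x*sin(x*y) + 5*x*cos(x*z) - z*exp(y*z), x*exp(x*z) + 5*x*cos(x*z) + 2*y*z - 3*y*sin(x*y), -z*(4*y + 5*cos(x*z)))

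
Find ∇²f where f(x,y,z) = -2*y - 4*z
0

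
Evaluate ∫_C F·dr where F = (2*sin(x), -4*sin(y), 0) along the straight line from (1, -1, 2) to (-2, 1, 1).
-2*cos(2) + 2*cos(1)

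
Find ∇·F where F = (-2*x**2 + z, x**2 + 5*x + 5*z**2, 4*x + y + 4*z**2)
-4*x + 8*z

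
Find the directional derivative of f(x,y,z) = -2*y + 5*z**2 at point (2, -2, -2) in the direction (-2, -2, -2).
22*sqrt(3)/3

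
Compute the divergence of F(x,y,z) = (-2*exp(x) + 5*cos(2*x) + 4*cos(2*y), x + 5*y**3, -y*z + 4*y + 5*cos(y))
15*y**2 - y - 2*exp(x) - 10*sin(2*x)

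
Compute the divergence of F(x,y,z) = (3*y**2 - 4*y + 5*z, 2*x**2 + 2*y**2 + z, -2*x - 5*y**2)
4*y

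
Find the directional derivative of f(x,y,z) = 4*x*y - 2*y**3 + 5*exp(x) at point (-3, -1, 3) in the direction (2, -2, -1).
10*exp(-3)/3 + 28/3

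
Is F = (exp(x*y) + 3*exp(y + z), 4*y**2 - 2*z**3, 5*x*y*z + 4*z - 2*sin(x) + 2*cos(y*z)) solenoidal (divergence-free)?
No, ∇·F = 5*x*y + y*exp(x*y) - 2*y*sin(y*z) + 8*y + 4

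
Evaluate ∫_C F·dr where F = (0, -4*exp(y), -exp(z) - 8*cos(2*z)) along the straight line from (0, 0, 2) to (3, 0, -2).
8*sin(4) - exp(-2) + exp(2)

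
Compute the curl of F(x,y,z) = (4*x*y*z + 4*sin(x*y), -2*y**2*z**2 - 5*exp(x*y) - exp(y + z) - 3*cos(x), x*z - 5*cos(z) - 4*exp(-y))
(4*y**2*z + exp(y + z) + 4*exp(-y), 4*x*y - z, -4*x*z - 4*x*cos(x*y) - 5*y*exp(x*y) + 3*sin(x))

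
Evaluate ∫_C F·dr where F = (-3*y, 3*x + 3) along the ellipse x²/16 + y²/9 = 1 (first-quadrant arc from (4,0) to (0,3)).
9 + 18*pi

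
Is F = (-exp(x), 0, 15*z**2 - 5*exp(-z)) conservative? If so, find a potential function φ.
Yes, F is conservative. φ = 5*z**3 - exp(x) + 5*exp(-z)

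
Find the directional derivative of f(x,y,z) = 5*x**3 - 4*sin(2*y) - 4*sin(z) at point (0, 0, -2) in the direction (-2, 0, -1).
4*sqrt(5)*cos(2)/5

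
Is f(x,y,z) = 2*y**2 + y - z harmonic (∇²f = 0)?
No, ∇²f = 4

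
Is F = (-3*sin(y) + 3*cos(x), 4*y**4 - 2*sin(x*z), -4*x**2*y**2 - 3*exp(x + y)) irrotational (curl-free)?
No, ∇×F = (-8*x**2*y + 2*x*cos(x*z) - 3*exp(x + y), 8*x*y**2 + 3*exp(x + y), -2*z*cos(x*z) + 3*cos(y))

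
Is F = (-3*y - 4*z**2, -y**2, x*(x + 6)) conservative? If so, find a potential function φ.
No, ∇×F = (0, -2*x - 8*z - 6, 3) ≠ 0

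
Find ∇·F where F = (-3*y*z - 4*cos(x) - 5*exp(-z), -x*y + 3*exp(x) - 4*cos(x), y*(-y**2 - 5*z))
-x - 5*y + 4*sin(x)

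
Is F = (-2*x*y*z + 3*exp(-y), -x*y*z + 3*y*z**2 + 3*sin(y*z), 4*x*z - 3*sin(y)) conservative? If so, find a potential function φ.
No, ∇×F = (x*y - 6*y*z - 3*y*cos(y*z) - 3*cos(y), -2*x*y - 4*z, 2*x*z - y*z + 3*exp(-y)) ≠ 0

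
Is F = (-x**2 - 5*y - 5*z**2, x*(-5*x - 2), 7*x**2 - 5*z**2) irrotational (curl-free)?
No, ∇×F = (0, -14*x - 10*z, 3 - 10*x)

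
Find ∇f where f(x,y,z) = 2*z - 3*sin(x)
(-3*cos(x), 0, 2)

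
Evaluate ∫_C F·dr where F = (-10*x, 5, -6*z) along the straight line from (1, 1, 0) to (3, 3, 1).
-33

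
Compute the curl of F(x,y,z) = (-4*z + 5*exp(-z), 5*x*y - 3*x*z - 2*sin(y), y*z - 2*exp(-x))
(3*x + z, -4 - 5*exp(-z) - 2*exp(-x), 5*y - 3*z)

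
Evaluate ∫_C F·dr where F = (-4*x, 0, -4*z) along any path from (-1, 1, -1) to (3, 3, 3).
-32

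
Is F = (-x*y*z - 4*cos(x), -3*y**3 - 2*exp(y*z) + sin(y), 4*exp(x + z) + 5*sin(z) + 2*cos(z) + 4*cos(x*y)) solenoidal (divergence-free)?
No, ∇·F = -9*y**2 - y*z - 2*z*exp(y*z) + 4*exp(x + z) + 4*sin(x) - 2*sin(z) + cos(y) + 5*cos(z)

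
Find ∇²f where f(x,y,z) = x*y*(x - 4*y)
-8*x + 2*y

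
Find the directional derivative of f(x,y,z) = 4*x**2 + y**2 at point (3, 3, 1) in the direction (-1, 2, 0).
-12*sqrt(5)/5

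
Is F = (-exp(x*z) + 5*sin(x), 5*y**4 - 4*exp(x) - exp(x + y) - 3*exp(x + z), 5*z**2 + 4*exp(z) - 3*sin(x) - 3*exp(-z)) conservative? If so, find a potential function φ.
No, ∇×F = (3*exp(x + z), -x*exp(x*z) + 3*cos(x), (-exp(y) - 3*exp(z) - 4)*exp(x)) ≠ 0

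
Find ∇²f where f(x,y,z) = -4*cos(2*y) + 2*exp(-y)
16*cos(2*y) + 2*exp(-y)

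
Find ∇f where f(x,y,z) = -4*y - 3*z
(0, -4, -3)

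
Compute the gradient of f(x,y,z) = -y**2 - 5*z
(0, -2*y, -5)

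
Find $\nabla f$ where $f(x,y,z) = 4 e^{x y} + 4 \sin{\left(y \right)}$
(4*y*exp(x*y), 4*x*exp(x*y) + 4*cos(y), 0)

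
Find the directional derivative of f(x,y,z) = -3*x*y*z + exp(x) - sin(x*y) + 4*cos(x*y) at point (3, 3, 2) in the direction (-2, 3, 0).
-sqrt(13)*(3*cos(9) + 12*sin(9) + 18 + 2*exp(3))/13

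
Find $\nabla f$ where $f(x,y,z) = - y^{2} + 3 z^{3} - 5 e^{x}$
(-5*exp(x), -2*y, 9*z**2)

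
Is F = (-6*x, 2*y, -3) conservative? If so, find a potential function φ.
Yes, F is conservative. φ = -3*x**2 + y**2 - 3*z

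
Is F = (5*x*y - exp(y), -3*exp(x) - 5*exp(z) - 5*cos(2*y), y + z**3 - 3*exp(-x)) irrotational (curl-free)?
No, ∇×F = (5*exp(z) + 1, -3*exp(-x), -5*x - 3*exp(x) + exp(y))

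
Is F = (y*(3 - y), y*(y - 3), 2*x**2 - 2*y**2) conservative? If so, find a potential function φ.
No, ∇×F = (-4*y, -4*x, 2*y - 3) ≠ 0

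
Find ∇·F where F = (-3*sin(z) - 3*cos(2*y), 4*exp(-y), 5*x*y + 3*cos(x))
-4*exp(-y)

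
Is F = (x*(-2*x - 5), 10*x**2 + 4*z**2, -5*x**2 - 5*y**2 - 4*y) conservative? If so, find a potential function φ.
No, ∇×F = (-10*y - 8*z - 4, 10*x, 20*x) ≠ 0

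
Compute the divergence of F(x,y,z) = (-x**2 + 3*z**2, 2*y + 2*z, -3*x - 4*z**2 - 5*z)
-2*x - 8*z - 3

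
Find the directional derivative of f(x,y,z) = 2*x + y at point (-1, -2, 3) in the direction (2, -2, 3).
2*sqrt(17)/17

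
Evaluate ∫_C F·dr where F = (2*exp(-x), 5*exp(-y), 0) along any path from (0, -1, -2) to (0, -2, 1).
5*E*(1 - E)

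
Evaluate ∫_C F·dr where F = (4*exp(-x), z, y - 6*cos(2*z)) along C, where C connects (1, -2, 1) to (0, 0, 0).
-2 + 4*exp(-1) + 3*sin(2)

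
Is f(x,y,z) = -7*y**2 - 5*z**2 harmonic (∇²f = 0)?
No, ∇²f = -24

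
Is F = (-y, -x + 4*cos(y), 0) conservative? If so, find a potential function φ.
Yes, F is conservative. φ = -x*y + 4*sin(y)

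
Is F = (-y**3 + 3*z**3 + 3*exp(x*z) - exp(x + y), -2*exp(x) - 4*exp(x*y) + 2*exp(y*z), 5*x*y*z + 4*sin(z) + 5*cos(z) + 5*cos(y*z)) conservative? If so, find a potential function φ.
No, ∇×F = (5*x*z - 2*y*exp(y*z) - 5*z*sin(y*z), 3*x*exp(x*z) - 5*y*z + 9*z**2, 3*y**2 - 4*y*exp(x*y) - 2*exp(x) + exp(x + y)) ≠ 0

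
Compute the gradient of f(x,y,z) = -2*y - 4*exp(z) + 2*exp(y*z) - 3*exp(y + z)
(0, 2*z*exp(y*z) - 3*exp(y + z) - 2, 2*y*exp(y*z) - 4*exp(z) - 3*exp(y + z))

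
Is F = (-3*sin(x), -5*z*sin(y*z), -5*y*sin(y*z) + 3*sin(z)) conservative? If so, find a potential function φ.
Yes, F is conservative. φ = 3*cos(x) - 3*cos(z) + 5*cos(y*z)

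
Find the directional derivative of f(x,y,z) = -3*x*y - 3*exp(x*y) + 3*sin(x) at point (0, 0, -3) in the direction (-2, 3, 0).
-6*sqrt(13)/13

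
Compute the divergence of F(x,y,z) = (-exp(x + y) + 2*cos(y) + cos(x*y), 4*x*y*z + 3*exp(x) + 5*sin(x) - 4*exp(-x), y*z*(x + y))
4*x*z + y*(x + y) - y*sin(x*y) - exp(x + y)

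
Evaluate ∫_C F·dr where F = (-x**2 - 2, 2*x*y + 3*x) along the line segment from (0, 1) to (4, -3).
-80/3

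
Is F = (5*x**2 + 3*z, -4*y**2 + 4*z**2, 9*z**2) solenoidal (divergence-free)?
No, ∇·F = 10*x - 8*y + 18*z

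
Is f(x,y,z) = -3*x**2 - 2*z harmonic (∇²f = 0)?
No, ∇²f = -6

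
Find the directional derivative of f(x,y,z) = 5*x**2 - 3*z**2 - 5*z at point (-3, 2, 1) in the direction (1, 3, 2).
-26*sqrt(14)/7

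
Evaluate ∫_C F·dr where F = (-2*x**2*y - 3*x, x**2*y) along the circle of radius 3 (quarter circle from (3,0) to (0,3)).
81*pi/8 + 135/4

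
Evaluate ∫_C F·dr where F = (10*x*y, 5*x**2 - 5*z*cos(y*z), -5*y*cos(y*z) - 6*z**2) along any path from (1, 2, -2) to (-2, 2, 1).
-5*sin(2) - 5*sin(4) + 12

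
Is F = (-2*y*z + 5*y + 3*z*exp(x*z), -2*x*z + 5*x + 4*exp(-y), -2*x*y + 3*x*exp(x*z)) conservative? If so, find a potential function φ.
Yes, F is conservative. φ = -2*x*y*z + 5*x*y + 3*exp(x*z) - 4*exp(-y)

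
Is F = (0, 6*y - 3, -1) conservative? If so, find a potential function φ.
Yes, F is conservative. φ = 3*y**2 - 3*y - z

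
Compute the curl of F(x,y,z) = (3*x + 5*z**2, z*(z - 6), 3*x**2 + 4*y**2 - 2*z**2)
(8*y - 2*z + 6, -6*x + 10*z, 0)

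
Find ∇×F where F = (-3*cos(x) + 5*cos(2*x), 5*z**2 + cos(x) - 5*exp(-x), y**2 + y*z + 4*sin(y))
(2*y - 9*z + 4*cos(y), 0, -sin(x) + 5*exp(-x))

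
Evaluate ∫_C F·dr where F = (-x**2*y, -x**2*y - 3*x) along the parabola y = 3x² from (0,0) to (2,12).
-1296/5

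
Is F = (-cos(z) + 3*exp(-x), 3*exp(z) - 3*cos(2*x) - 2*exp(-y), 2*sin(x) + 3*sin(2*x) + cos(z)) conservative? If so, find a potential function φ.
No, ∇×F = (-3*exp(z), sin(z) - 2*cos(x) - 6*cos(2*x), 6*sin(2*x)) ≠ 0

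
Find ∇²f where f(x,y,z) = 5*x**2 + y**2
12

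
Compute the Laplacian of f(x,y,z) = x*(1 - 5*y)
0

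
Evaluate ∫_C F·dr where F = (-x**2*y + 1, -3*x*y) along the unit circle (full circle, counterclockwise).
pi/4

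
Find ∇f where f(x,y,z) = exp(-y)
(0, -exp(-y), 0)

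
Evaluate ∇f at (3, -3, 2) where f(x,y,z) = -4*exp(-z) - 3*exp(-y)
(0, 3*exp(3), 4*exp(-2))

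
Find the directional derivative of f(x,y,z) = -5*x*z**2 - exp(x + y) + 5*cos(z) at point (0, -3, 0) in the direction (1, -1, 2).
0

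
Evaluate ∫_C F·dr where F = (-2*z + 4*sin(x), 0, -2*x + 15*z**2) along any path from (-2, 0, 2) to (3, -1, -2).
-76 + 4*cos(2) - 4*cos(3)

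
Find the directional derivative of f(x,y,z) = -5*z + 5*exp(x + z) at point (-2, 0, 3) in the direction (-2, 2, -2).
5*sqrt(3)*(1 - 2*E)/3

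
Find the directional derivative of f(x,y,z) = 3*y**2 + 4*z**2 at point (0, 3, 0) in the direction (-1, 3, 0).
27*sqrt(10)/5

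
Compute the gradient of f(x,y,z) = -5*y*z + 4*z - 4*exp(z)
(0, -5*z, -5*y - 4*exp(z) + 4)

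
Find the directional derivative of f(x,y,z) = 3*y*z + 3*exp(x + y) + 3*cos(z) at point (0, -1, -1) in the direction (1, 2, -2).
-2*sin(1) + 3*exp(-1)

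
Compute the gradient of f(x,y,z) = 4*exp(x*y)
(4*y*exp(x*y), 4*x*exp(x*y), 0)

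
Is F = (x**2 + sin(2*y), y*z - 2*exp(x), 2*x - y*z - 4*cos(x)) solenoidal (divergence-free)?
No, ∇·F = 2*x - y + z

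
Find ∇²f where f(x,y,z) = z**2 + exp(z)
exp(z) + 2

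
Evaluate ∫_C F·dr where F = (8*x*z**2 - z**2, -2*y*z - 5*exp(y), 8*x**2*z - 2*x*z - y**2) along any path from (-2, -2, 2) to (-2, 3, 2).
-5*exp(3) - 10 + 5*exp(-2)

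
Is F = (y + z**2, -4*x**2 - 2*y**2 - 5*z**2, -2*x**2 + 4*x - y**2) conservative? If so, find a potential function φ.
No, ∇×F = (-2*y + 10*z, 4*x + 2*z - 4, -8*x - 1) ≠ 0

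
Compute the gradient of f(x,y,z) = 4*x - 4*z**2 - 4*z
(4, 0, -8*z - 4)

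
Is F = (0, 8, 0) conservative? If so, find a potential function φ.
Yes, F is conservative. φ = 8*y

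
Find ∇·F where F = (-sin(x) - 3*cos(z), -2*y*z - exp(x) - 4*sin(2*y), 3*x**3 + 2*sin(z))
-2*z - cos(x) - 8*cos(2*y) + 2*cos(z)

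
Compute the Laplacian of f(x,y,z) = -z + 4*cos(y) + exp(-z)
-4*cos(y) + exp(-z)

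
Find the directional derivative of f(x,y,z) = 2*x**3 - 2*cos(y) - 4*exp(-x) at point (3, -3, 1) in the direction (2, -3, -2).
2*sqrt(17)*(4 + 3*exp(3)*sin(3) + 54*exp(3))*exp(-3)/17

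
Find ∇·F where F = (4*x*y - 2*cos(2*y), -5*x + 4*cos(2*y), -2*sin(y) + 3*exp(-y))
4*y - 8*sin(2*y)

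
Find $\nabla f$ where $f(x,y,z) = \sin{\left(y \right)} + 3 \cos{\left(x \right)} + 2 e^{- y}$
(-3*sin(x), cos(y) - 2*exp(-y), 0)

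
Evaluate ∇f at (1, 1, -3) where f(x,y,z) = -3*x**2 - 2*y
(-6, -2, 0)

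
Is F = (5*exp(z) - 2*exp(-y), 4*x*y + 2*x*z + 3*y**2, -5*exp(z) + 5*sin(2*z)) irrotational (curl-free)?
No, ∇×F = (-2*x, 5*exp(z), 4*y + 2*z - 2*exp(-y))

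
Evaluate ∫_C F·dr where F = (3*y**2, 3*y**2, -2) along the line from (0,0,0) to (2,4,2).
92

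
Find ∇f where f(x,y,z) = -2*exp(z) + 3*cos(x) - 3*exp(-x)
(-3*sin(x) + 3*exp(-x), 0, -2*exp(z))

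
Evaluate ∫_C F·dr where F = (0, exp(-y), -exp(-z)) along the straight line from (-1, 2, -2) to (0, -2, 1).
(-2*exp(4) + 1 + E)*exp(-2)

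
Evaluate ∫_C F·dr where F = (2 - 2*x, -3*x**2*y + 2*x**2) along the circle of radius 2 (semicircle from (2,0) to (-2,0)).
-8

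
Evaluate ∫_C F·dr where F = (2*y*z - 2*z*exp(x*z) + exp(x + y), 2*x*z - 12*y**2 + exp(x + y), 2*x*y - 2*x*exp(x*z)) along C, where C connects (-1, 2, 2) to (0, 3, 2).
-70 - E + 2*exp(-2) + exp(3)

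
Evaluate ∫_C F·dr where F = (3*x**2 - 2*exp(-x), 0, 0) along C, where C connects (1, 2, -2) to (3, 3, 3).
-2*exp(-1) + 2*exp(-3) + 26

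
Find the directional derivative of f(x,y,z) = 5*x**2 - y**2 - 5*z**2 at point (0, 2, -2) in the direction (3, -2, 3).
34*sqrt(22)/11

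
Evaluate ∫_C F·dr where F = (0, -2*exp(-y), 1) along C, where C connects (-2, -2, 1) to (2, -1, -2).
-2*exp(2) - 3 + 2*E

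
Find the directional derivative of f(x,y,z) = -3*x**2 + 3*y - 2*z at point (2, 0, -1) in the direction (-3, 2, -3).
24*sqrt(22)/11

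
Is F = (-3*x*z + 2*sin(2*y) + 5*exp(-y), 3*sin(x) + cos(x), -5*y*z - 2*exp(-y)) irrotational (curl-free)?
No, ∇×F = (-5*z + 2*exp(-y), -3*x, -sin(x) + 3*cos(x) - 4*cos(2*y) + 5*exp(-y))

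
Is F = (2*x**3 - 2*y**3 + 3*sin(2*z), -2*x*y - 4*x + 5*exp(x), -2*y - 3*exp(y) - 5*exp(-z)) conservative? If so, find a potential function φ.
No, ∇×F = (-3*exp(y) - 2, 6*cos(2*z), 6*y**2 - 2*y + 5*exp(x) - 4) ≠ 0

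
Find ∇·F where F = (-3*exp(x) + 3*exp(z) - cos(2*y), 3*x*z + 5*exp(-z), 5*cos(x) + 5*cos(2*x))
-3*exp(x)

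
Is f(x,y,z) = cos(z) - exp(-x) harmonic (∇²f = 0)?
No, ∇²f = -cos(z) - exp(-x)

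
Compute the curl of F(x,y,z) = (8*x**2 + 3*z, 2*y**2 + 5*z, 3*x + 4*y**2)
(8*y - 5, 0, 0)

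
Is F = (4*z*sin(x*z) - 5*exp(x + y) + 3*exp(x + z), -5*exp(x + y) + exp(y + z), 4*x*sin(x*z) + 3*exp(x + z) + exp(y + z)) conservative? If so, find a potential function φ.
Yes, F is conservative. φ = -5*exp(x + y) + 3*exp(x + z) + exp(y + z) - 4*cos(x*z)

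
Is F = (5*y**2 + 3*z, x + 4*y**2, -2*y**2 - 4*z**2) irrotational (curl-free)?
No, ∇×F = (-4*y, 3, 1 - 10*y)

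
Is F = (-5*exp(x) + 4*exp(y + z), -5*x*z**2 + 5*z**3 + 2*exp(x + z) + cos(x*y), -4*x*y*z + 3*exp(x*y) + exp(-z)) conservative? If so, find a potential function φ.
No, ∇×F = (6*x*z + 3*x*exp(x*y) - 15*z**2 - 2*exp(x + z), 4*y*z - 3*y*exp(x*y) + 4*exp(y + z), -y*sin(x*y) - 5*z**2 + 2*exp(x + z) - 4*exp(y + z)) ≠ 0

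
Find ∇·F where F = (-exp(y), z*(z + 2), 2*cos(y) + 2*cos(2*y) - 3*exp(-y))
0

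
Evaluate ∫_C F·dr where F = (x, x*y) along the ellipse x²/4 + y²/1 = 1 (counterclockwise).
0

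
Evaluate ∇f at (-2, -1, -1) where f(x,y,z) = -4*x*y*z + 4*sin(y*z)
(-4, -8 - 4*cos(1), -8 - 4*cos(1))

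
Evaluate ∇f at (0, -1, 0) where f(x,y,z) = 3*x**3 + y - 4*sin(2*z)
(0, 1, -8)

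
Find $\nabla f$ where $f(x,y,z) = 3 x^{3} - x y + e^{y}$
(9*x**2 - y, -x + exp(y), 0)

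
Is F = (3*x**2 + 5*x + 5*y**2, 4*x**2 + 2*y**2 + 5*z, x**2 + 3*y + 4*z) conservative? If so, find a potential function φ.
No, ∇×F = (-2, -2*x, 8*x - 10*y) ≠ 0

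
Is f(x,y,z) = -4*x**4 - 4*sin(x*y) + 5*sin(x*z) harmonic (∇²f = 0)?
No, ∇²f = 4*x**2*sin(x*y) - 5*x**2*sin(x*z) - 48*x**2 + 4*y**2*sin(x*y) - 5*z**2*sin(x*z)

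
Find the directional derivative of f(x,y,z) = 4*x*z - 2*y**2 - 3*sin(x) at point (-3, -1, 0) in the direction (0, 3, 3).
-4*sqrt(2)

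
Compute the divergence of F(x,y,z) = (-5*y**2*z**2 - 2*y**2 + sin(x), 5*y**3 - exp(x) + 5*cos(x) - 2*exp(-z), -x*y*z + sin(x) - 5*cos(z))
-x*y + 15*y**2 + 5*sin(z) + cos(x)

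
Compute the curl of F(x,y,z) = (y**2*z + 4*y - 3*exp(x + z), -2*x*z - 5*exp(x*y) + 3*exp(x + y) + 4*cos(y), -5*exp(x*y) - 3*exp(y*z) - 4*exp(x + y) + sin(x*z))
(-5*x*exp(x*y) + 2*x - 3*z*exp(y*z) - 4*exp(x + y), y**2 + 5*y*exp(x*y) - z*cos(x*z) + 4*exp(x + y) - 3*exp(x + z), -2*y*z - 5*y*exp(x*y) - 2*z + 3*exp(x + y) - 4)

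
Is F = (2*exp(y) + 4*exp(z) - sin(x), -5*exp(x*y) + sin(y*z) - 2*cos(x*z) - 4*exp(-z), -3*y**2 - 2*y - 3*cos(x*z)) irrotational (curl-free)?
No, ∇×F = (-2*x*sin(x*z) - y*cos(y*z) - 6*y - 2 - 4*exp(-z), -3*z*sin(x*z) + 4*exp(z), -5*y*exp(x*y) + 2*z*sin(x*z) - 2*exp(y))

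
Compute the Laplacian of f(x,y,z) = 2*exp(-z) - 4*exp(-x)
2*exp(-z) - 4*exp(-x)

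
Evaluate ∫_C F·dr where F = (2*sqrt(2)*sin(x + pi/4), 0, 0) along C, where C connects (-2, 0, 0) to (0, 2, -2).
-2 + 2*sqrt(2)*sin(pi/4 + 2)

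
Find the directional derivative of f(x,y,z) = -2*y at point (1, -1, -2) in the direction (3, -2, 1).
2*sqrt(14)/7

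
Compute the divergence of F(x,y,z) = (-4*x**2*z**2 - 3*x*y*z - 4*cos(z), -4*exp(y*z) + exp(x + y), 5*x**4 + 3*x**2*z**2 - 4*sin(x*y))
6*x**2*z - 8*x*z**2 - 3*y*z - 4*z*exp(y*z) + exp(x + y)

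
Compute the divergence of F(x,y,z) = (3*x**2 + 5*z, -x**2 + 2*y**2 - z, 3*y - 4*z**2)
6*x + 4*y - 8*z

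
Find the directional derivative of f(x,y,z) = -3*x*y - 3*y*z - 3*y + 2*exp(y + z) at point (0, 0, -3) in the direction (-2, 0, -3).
-6*sqrt(13)*exp(-3)/13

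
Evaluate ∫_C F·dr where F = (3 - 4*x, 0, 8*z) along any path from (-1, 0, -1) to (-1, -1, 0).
-4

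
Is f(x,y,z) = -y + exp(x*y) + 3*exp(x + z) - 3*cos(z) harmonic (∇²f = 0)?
No, ∇²f = x**2*exp(x*y) + y**2*exp(x*y) + 6*exp(x + z) + 3*cos(z)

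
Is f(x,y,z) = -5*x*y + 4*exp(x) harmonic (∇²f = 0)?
No, ∇²f = 4*exp(x)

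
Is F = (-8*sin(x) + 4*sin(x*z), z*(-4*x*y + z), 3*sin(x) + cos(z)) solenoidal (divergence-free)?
No, ∇·F = -4*x*z + 4*z*cos(x*z) - sin(z) - 8*cos(x)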